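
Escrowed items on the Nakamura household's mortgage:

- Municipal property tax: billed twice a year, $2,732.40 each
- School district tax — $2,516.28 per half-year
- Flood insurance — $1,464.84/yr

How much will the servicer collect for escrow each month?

Municipal property tax: $2,732.40 × 2 = $5,464.80/yr
School district tax: $2,516.28 × 2 = $5,032.56/yr
Flood insurance: $1,464.84/yr
Yearly total = $5,464.80 + $5,032.56 + $1,464.84 = $11,962.20
Monthly = $11,962.20 / 12 = $996.85

$996.85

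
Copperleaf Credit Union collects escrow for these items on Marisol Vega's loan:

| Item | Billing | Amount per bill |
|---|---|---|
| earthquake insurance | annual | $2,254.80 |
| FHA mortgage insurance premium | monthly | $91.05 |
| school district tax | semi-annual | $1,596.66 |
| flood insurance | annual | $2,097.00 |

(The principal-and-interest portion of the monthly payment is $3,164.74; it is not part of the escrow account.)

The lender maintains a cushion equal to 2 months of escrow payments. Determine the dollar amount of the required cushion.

Earthquake insurance: $2,254.80/yr
FHA mortgage insurance premium: $91.05 × 12 = $1,092.60/yr
School district tax: $1,596.66 × 2 = $3,193.32/yr
Flood insurance: $2,097.00/yr
Total annual escrow = $2,254.80 + $1,092.60 + $3,193.32 + $2,097.00 = $8,637.72
Monthly escrow = $8,637.72 / 12 = $719.81
Cushion = 2 × $719.81 = $1,439.62

$1,439.62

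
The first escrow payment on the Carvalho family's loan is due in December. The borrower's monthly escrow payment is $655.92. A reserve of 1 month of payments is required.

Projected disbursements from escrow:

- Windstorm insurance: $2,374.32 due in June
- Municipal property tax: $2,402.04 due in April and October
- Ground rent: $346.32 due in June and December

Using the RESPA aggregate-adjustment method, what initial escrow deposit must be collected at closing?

Cushion = 1 × $655.92 = $655.92
Trial balance (start $0, +$655.92 each month, − disbursements):
  Dec: +$655.92 − $346.32 → $309.60
  Jan: +$655.92 → $965.52
  Feb: +$655.92 → $1,621.44
  Mar: +$655.92 → $2,277.36
  Apr: +$655.92 − $2,402.04 → $531.24
  May: +$655.92 → $1,187.16
  Jun: +$655.92 − $2,720.64 → -$877.56
  Jul: +$655.92 → -$221.64
  Aug: +$655.92 → $434.28
  Sep: +$655.92 → $1,090.20
  Oct: +$655.92 − $2,402.04 → -$655.92
  Nov: +$655.92 → $0.00
Lowest trial balance = -$877.56 (Jun)
Initial deposit = cushion − low point = $655.92 − (-$877.56) = $1,533.48

$1,533.48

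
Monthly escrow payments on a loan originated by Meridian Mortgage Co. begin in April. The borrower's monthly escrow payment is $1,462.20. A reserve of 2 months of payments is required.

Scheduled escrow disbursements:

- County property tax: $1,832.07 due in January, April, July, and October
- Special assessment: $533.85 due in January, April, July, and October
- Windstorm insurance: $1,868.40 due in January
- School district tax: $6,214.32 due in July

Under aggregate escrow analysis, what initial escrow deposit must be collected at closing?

$8,021.76

Cushion = 2 × $1,462.20 = $2,924.40
Trial balance (start $0, +$1,462.20 each month, − disbursements):
  Apr: +$1,462.20 − $2,365.92 → -$903.72
  May: +$1,462.20 → $558.48
  Jun: +$1,462.20 → $2,020.68
  Jul: +$1,462.20 − $8,580.24 → -$5,097.36
  Aug: +$1,462.20 → -$3,635.16
  Sep: +$1,462.20 → -$2,172.96
  Oct: +$1,462.20 − $2,365.92 → -$3,076.68
  Nov: +$1,462.20 → -$1,614.48
  Dec: +$1,462.20 → -$152.28
  Jan: +$1,462.20 − $4,234.32 → -$2,924.40
  Feb: +$1,462.20 → -$1,462.20
  Mar: +$1,462.20 → $0.00
Lowest trial balance = -$5,097.36 (Jul)
Initial deposit = cushion − low point = $2,924.40 − (-$5,097.36) = $8,021.76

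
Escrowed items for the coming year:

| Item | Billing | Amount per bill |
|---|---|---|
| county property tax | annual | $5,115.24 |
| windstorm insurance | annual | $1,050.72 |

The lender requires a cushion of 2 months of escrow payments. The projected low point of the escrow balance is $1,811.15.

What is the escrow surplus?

$783.49

County property tax = $5,115.24 annually
Windstorm insurance = $1,050.72 annually
Combined annual = $5,115.24 + $1,050.72 = $6,165.96
Per month = $6,165.96 / 12 = $513.83
Required cushion = 2 × $513.83 = $1,027.66
Surplus = $1,811.15 − $1,027.66 = $783.49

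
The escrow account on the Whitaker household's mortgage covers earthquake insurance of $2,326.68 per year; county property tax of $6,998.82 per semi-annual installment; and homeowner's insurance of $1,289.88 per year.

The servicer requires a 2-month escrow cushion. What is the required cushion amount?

Earthquake insurance — $2,326.68
County property tax — $6,998.82 × 2 = $13,997.64
Homeowner's insurance — $1,289.88
Yearly total = $2,326.68 + $13,997.64 + $1,289.88 = $17,614.20
Per month = $17,614.20 / 12 = $1,467.85
Reserve = 2 × $1,467.85 = $2,935.70

$2,935.70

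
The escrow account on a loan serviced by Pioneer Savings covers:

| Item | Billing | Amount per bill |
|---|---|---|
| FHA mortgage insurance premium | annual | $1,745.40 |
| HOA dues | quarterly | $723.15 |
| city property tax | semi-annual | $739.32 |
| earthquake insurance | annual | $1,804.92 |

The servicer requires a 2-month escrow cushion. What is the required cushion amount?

$1,320.26

FHA mortgage insurance premium: $1,745.40
HOA dues: $723.15 × 4 = $2,892.60
City property tax: $739.32 × 2 = $1,478.64
Earthquake insurance: $1,804.92
Total per year = $1,745.40 + $2,892.60 + $1,478.64 + $1,804.92 = $7,921.56
Monthly = $7,921.56 ÷ 12 = $660.13
Reserve = 2 × $660.13 = $1,320.26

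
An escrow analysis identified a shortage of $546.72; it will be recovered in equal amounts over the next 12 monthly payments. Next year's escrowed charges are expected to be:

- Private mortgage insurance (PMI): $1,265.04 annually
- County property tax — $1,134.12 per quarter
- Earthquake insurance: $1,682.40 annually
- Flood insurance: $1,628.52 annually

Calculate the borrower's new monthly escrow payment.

$804.93

Private mortgage insurance (PMI): $1,265.04
County property tax: $1,134.12 × 4 = $4,536.48
Earthquake insurance: $1,682.40
Flood insurance: $1,628.52
Total annual escrow = $9,112.44
Base monthly escrow = $9,112.44 ÷ 12 = $759.37
Shortage per month = $546.72 / 12 = $45.56
New monthly escrow = $759.37 + $45.56 = $804.93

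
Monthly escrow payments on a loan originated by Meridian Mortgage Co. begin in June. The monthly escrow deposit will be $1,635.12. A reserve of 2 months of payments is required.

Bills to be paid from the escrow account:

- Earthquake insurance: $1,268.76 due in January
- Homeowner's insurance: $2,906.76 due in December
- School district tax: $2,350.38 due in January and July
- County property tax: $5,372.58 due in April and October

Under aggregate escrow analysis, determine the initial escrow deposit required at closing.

Cushion = 2 × $1,635.12 = $3,270.24
Trial balance (start $0, +$1,635.12 each month, − disbursements):
  Jun: +$1,635.12 → $1,635.12
  Jul: +$1,635.12 − $2,350.38 → $919.86
  Aug: +$1,635.12 → $2,554.98
  Sep: +$1,635.12 → $4,190.10
  Oct: +$1,635.12 − $5,372.58 → $452.64
  Nov: +$1,635.12 → $2,087.76
  Dec: +$1,635.12 − $2,906.76 → $816.12
  Jan: +$1,635.12 − $3,619.14 → -$1,167.90
  Feb: +$1,635.12 → $467.22
  Mar: +$1,635.12 → $2,102.34
  Apr: +$1,635.12 − $5,372.58 → -$1,635.12
  May: +$1,635.12 → $0.00
Lowest trial balance = -$1,635.12 (Apr)
Initial deposit = cushion − low point = $3,270.24 − (-$1,635.12) = $4,905.36

$4,905.36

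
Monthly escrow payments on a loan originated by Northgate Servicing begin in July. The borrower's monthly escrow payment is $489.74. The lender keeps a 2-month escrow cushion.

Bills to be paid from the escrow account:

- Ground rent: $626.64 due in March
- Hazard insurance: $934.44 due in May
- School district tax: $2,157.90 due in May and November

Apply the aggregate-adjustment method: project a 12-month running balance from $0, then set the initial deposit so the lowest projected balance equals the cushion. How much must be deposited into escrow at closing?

$1,469.22

Cushion = 2 × $489.74 = $979.48
Trial balance (start $0, +$489.74 each month, − disbursements):
  Jul: +$489.74 → $489.74
  Aug: +$489.74 → $979.48
  Sep: +$489.74 → $1,469.22
  Oct: +$489.74 → $1,958.96
  Nov: +$489.74 − $2,157.90 → $290.80
  Dec: +$489.74 → $780.54
  Jan: +$489.74 → $1,270.28
  Feb: +$489.74 → $1,760.02
  Mar: +$489.74 − $626.64 → $1,623.12
  Apr: +$489.74 → $2,112.86
  May: +$489.74 − $3,092.34 → -$489.74
  Jun: +$489.74 → $0.00
Lowest trial balance = -$489.74 (May)
Initial deposit = cushion − low point = $979.48 − (-$489.74) = $1,469.22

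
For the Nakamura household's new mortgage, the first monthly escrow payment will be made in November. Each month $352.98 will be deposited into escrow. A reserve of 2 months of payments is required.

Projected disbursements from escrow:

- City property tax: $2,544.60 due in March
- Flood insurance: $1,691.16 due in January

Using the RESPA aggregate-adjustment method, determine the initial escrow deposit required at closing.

Cushion = 2 × $352.98 = $705.96
Trial balance (start $0, +$352.98 each month, − disbursements):
  Nov: +$352.98 → $352.98
  Dec: +$352.98 → $705.96
  Jan: +$352.98 − $1,691.16 → -$632.22
  Feb: +$352.98 → -$279.24
  Mar: +$352.98 − $2,544.60 → -$2,470.86
  Apr: +$352.98 → -$2,117.88
  May: +$352.98 → -$1,764.90
  Jun: +$352.98 → -$1,411.92
  Jul: +$352.98 → -$1,058.94
  Aug: +$352.98 → -$705.96
  Sep: +$352.98 → -$352.98
  Oct: +$352.98 → $0.00
Lowest trial balance = -$2,470.86 (Mar)
Initial deposit = cushion − low point = $705.96 − (-$2,470.86) = $3,176.82

$3,176.82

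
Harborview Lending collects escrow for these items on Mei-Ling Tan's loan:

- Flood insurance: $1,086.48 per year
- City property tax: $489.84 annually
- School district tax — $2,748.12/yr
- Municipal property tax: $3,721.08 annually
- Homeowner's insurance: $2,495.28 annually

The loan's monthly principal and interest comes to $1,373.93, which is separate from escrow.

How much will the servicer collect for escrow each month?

$878.40

Flood insurance — $1,086.48 annually
City property tax — $489.84 annually
School district tax — $2,748.12 annually
Municipal property tax — $3,721.08 annually
Homeowner's insurance — $2,495.28 annually
Combined annual = $1,086.48 + $489.84 + $2,748.12 + $3,721.08 + $2,495.28 = $10,540.80
Per month = $10,540.80 ÷ 12 = $878.40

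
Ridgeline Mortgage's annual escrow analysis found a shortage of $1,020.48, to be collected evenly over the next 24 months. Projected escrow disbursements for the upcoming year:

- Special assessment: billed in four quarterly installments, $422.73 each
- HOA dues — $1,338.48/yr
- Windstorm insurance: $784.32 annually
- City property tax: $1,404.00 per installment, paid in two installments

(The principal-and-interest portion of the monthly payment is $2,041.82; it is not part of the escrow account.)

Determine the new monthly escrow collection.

Special assessment — $422.73 × 4 = $1,690.92/yr
HOA dues — $1,338.48/yr
Windstorm insurance — $784.32/yr
City property tax — $1,404.00 × 2 = $2,808.00/yr
Combined annual = $6,621.72
Per month = $6,621.72 ÷ 12 = $551.81
Shortage spread = $1,020.48 ÷ 24 = $42.52/mo
New monthly escrow = $551.81 + $42.52 = $594.33

$594.33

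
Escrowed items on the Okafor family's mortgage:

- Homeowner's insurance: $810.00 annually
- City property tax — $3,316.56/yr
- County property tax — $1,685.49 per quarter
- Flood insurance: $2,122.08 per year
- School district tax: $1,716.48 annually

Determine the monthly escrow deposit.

$1,225.59

Homeowner's insurance — $810.00 annually
City property tax — $3,316.56 annually
County property tax — $1,685.49 × 4 = $6,741.96 annually
Flood insurance — $2,122.08 annually
School district tax — $1,716.48 annually
Total annual escrow = $810.00 + $3,316.56 + $6,741.96 + $2,122.08 + $1,716.48 = $14,707.08
Per month = $14,707.08 ÷ 12 = $1,225.59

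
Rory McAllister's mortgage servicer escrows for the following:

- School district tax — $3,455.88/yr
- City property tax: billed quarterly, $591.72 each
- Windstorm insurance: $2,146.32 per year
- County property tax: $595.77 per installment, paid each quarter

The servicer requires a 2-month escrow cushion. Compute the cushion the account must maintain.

School district tax = $3,455.88/yr
City property tax = $591.72 × 4 = $2,366.88/yr
Windstorm insurance = $2,146.32/yr
County property tax = $595.77 × 4 = $2,383.08/yr
Annual escrow total = $3,455.88 + $2,366.88 + $2,146.32 + $2,383.08 = $10,352.16
Monthly = $10,352.16 / 12 = $862.68
Cushion = 2 × $862.68 = $1,725.36

$1,725.36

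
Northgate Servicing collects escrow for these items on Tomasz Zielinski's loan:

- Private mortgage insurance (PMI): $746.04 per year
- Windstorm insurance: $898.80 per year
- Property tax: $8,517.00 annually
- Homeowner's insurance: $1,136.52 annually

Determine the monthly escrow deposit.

Private mortgage insurance (PMI) = $746.04
Windstorm insurance = $898.80
Property tax = $8,517.00
Homeowner's insurance = $1,136.52
Total annual escrow = $746.04 + $898.80 + $8,517.00 + $1,136.52 = $11,298.36
Monthly = $11,298.36 / 12 = $941.53

$941.53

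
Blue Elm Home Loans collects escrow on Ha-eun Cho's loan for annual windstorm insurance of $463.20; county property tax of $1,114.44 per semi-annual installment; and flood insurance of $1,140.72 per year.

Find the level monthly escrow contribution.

$319.40

Windstorm insurance: $463.20 per year
County property tax: $1,114.44 × 2 = $2,228.88 per year
Flood insurance: $1,140.72 per year
Combined annual = $463.20 + $2,228.88 + $1,140.72 = $3,832.80
Base monthly escrow = $3,832.80 / 12 = $319.40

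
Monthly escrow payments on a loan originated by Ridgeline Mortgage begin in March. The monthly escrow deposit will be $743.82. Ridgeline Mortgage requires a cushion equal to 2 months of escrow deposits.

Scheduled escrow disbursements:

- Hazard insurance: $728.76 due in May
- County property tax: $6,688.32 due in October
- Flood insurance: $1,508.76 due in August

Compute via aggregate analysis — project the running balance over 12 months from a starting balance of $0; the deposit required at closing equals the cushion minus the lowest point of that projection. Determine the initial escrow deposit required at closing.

$4,462.92

Cushion = 2 × $743.82 = $1,487.64
Trial balance (start $0, +$743.82 each month, − disbursements):
  Mar: +$743.82 → $743.82
  Apr: +$743.82 → $1,487.64
  May: +$743.82 − $728.76 → $1,502.70
  Jun: +$743.82 → $2,246.52
  Jul: +$743.82 → $2,990.34
  Aug: +$743.82 − $1,508.76 → $2,225.40
  Sep: +$743.82 → $2,969.22
  Oct: +$743.82 − $6,688.32 → -$2,975.28
  Nov: +$743.82 → -$2,231.46
  Dec: +$743.82 → -$1,487.64
  Jan: +$743.82 → -$743.82
  Feb: +$743.82 → $0.00
Lowest trial balance = -$2,975.28 (Oct)
Initial deposit = cushion − low point = $1,487.64 − (-$2,975.28) = $4,462.92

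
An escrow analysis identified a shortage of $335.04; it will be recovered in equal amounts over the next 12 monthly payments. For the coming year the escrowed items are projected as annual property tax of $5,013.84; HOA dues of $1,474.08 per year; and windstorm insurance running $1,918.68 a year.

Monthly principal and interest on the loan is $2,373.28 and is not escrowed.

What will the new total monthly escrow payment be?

$728.47

Property tax = $5,013.84 per year
HOA dues = $1,474.08 per year
Windstorm insurance = $1,918.68 per year
Yearly total = $5,013.84 + $1,474.08 + $1,918.68 = $8,406.60
Monthly = $8,406.60 / 12 = $700.55
Shortage per month = $335.04 ÷ 12 = $27.92
New monthly escrow = $700.55 + $27.92 = $728.47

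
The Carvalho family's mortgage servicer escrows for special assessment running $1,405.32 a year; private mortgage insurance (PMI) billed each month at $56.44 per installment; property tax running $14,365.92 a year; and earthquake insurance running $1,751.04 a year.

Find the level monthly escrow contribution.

Special assessment: $1,405.32
Private mortgage insurance (PMI): $56.44 × 12 = $677.28
Property tax: $14,365.92
Earthquake insurance: $1,751.04
Yearly total = $18,199.56
Base monthly escrow = $18,199.56 ÷ 12 = $1,516.63

$1,516.63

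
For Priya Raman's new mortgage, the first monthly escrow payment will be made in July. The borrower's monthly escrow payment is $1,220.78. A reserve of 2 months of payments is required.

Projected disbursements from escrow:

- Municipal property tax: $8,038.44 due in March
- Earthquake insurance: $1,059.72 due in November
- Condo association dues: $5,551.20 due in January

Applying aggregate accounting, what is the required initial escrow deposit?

Cushion = 2 × $1,220.78 = $2,441.56
Trial balance (start $0, +$1,220.78 each month, − disbursements):
  Jul: +$1,220.78 → $1,220.78
  Aug: +$1,220.78 → $2,441.56
  Sep: +$1,220.78 → $3,662.34
  Oct: +$1,220.78 → $4,883.12
  Nov: +$1,220.78 − $1,059.72 → $5,044.18
  Dec: +$1,220.78 → $6,264.96
  Jan: +$1,220.78 − $5,551.20 → $1,934.54
  Feb: +$1,220.78 → $3,155.32
  Mar: +$1,220.78 − $8,038.44 → -$3,662.34
  Apr: +$1,220.78 → -$2,441.56
  May: +$1,220.78 → -$1,220.78
  Jun: +$1,220.78 → $0.00
Lowest trial balance = -$3,662.34 (Mar)
Initial deposit = cushion − low point = $2,441.56 − (-$3,662.34) = $6,103.90

$6,103.90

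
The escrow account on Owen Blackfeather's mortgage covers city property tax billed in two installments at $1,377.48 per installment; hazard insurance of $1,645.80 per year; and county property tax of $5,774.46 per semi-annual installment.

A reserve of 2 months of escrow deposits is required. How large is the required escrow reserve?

City property tax: $1,377.48 × 2 = $2,754.96 per year
Hazard insurance: $1,645.80 per year
County property tax: $5,774.46 × 2 = $11,548.92 per year
Combined annual = $15,949.68
Monthly escrow = $15,949.68 / 12 = $1,329.14
Reserve = 2 × $1,329.14 = $2,658.28

$2,658.28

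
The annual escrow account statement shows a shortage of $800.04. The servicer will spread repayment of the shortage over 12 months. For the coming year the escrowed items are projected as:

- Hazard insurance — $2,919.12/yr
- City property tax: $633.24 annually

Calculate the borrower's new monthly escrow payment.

$362.70

Hazard insurance: $2,919.12 per year
City property tax: $633.24 per year
Total annual escrow = $3,552.36
Base monthly escrow = $3,552.36 ÷ 12 = $296.03
Shortage spread = $800.04 ÷ 12 = $66.67/mo
Adjusted monthly = $296.03 + $66.67 = $362.70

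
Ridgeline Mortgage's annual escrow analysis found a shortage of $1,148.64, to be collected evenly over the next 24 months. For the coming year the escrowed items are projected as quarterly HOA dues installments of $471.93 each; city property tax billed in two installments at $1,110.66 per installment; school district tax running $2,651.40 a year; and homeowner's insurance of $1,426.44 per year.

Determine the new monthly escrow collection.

HOA dues — $471.93 × 4 = $1,887.72 annually
City property tax — $1,110.66 × 2 = $2,221.32 annually
School district tax — $2,651.40 annually
Homeowner's insurance — $1,426.44 annually
Yearly total = $1,887.72 + $2,221.32 + $2,651.40 + $1,426.44 = $8,186.88
Monthly escrow = $8,186.88 / 12 = $682.24
Monthly shortage recovery: $1,148.64 ÷ 24 = $47.86
New monthly escrow = $682.24 + $47.86 = $730.10

$730.10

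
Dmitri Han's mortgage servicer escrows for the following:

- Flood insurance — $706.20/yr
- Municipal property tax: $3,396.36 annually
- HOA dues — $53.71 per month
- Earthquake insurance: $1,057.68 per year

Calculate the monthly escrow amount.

$483.73

Flood insurance: $706.20 per year
Municipal property tax: $3,396.36 per year
HOA dues: $53.71 × 12 = $644.52 per year
Earthquake insurance: $1,057.68 per year
Total annual escrow = $706.20 + $3,396.36 + $644.52 + $1,057.68 = $5,804.76
Per month = $5,804.76 ÷ 12 = $483.73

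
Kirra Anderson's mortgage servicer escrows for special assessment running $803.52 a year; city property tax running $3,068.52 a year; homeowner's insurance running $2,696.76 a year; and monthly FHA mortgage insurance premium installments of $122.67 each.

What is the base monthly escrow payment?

Special assessment: $803.52
City property tax: $3,068.52
Homeowner's insurance: $2,696.76
FHA mortgage insurance premium: $122.67 × 12 = $1,472.04
Total per year = $803.52 + $3,068.52 + $2,696.76 + $1,472.04 = $8,040.84
Per month = $8,040.84 / 12 = $670.07

$670.07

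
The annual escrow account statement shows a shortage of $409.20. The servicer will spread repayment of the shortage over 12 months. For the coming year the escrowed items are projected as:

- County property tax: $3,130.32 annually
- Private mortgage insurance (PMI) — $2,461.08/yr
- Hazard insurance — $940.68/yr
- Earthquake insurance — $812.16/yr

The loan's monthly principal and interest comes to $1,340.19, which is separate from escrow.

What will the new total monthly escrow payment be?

$646.12

County property tax: $3,130.32 annually
Private mortgage insurance (PMI): $2,461.08 annually
Hazard insurance: $940.68 annually
Earthquake insurance: $812.16 annually
Annual escrow total = $7,344.24
Monthly escrow = $7,344.24 ÷ 12 = $612.02
Shortage per month = $409.20 / 12 = $34.10
Adjusted monthly = $612.02 + $34.10 = $646.12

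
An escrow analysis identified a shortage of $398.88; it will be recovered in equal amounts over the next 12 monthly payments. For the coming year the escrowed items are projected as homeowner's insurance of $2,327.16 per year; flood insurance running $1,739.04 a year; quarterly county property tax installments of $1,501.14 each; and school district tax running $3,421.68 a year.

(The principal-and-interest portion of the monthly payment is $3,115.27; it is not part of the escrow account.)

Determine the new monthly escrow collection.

Homeowner's insurance = $2,327.16
Flood insurance = $1,739.04
County property tax = $1,501.14 × 4 = $6,004.56
School district tax = $3,421.68
Combined annual = $2,327.16 + $1,739.04 + $6,004.56 + $3,421.68 = $13,492.44
Monthly escrow = $13,492.44 ÷ 12 = $1,124.37
Shortage per month = $398.88 / 12 = $33.24
New monthly escrow = $1,124.37 + $33.24 = $1,157.61

$1,157.61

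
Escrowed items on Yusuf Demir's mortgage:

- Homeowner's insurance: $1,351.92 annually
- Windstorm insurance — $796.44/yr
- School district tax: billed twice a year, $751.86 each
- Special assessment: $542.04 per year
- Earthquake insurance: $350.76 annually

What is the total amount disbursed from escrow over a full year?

Homeowner's insurance = $1,351.92 annually
Windstorm insurance = $796.44 annually
School district tax = $751.86 × 2 = $1,503.72 annually
Special assessment = $542.04 annually
Earthquake insurance = $350.76 annually
Combined annual = $4,544.88

$4,544.88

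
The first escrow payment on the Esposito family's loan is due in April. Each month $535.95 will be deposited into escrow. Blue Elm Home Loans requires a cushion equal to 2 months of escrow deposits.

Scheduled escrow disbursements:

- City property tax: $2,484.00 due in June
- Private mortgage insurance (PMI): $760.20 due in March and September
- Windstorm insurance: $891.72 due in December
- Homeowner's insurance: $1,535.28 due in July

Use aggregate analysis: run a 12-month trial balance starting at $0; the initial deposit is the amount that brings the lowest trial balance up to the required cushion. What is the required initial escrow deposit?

$2,947.38

Cushion = 2 × $535.95 = $1,071.90
Trial balance (start $0, +$535.95 each month, − disbursements):
  Apr: +$535.95 → $535.95
  May: +$535.95 → $1,071.90
  Jun: +$535.95 − $2,484.00 → -$876.15
  Jul: +$535.95 − $1,535.28 → -$1,875.48
  Aug: +$535.95 → -$1,339.53
  Sep: +$535.95 − $760.20 → -$1,563.78
  Oct: +$535.95 → -$1,027.83
  Nov: +$535.95 → -$491.88
  Dec: +$535.95 − $891.72 → -$847.65
  Jan: +$535.95 → -$311.70
  Feb: +$535.95 → $224.25
  Mar: +$535.95 − $760.20 → $0.00
Lowest trial balance = -$1,875.48 (Jul)
Initial deposit = cushion − low point = $1,071.90 − (-$1,875.48) = $2,947.38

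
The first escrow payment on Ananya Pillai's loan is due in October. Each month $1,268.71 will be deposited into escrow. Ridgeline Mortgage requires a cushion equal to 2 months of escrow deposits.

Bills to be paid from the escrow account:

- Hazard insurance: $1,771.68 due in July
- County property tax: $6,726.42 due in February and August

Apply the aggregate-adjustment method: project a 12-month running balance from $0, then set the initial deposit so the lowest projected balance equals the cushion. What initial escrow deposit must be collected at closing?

$3,806.13

Cushion = 2 × $1,268.71 = $2,537.42
Trial balance (start $0, +$1,268.71 each month, − disbursements):
  Oct: +$1,268.71 → $1,268.71
  Nov: +$1,268.71 → $2,537.42
  Dec: +$1,268.71 → $3,806.13
  Jan: +$1,268.71 → $5,074.84
  Feb: +$1,268.71 − $6,726.42 → -$382.87
  Mar: +$1,268.71 → $885.84
  Apr: +$1,268.71 → $2,154.55
  May: +$1,268.71 → $3,423.26
  Jun: +$1,268.71 → $4,691.97
  Jul: +$1,268.71 − $1,771.68 → $4,189.00
  Aug: +$1,268.71 − $6,726.42 → -$1,268.71
  Sep: +$1,268.71 → $0.00
Lowest trial balance = -$1,268.71 (Aug)
Initial deposit = cushion − low point = $2,537.42 − (-$1,268.71) = $3,806.13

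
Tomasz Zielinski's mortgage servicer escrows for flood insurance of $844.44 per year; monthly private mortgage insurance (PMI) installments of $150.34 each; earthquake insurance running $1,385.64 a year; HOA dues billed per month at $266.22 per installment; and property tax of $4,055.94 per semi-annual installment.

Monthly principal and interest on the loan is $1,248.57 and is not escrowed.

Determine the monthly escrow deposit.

$1,278.39

Flood insurance: $844.44 annually
Private mortgage insurance (PMI): $150.34 × 12 = $1,804.08 annually
Earthquake insurance: $1,385.64 annually
HOA dues: $266.22 × 12 = $3,194.64 annually
Property tax: $4,055.94 × 2 = $8,111.88 annually
Total per year = $844.44 + $1,804.08 + $1,385.64 + $3,194.64 + $8,111.88 = $15,340.68
Per month = $15,340.68 / 12 = $1,278.39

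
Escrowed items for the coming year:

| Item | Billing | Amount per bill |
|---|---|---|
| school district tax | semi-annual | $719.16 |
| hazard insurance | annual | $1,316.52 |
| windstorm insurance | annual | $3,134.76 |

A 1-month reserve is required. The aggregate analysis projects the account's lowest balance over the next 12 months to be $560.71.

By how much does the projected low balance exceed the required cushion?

$69.91

School district tax: $719.16 × 2 = $1,438.32 per year
Hazard insurance: $1,316.52 per year
Windstorm insurance: $3,134.76 per year
Annual escrow total = $1,438.32 + $1,316.52 + $3,134.76 = $5,889.60
Monthly escrow = $5,889.60 / 12 = $490.80
Required reserve = 1 × $490.80 = $490.80
Excess over cushion: $560.71 − $490.80 = $69.91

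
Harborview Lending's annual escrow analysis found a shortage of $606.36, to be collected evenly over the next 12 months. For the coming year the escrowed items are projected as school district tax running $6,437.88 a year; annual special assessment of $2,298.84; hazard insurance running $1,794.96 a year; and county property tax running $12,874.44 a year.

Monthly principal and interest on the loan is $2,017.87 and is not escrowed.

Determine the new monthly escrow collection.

School district tax — $6,437.88/yr
Special assessment — $2,298.84/yr
Hazard insurance — $1,794.96/yr
County property tax — $12,874.44/yr
Combined annual = $6,437.88 + $2,298.84 + $1,794.96 + $12,874.44 = $23,406.12
Base monthly escrow = $23,406.12 ÷ 12 = $1,950.51
Monthly shortage recovery: $606.36 / 12 = $50.53
New monthly escrow = $1,950.51 + $50.53 = $2,001.04

$2,001.04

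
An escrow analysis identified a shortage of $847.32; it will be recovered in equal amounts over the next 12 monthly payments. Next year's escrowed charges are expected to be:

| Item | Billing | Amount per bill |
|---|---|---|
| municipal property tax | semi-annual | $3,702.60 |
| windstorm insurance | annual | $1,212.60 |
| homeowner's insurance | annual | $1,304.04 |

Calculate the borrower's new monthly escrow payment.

Municipal property tax = $3,702.60 × 2 = $7,405.20 per year
Windstorm insurance = $1,212.60 per year
Homeowner's insurance = $1,304.04 per year
Combined annual = $7,405.20 + $1,212.60 + $1,304.04 = $9,921.84
Monthly escrow = $9,921.84 ÷ 12 = $826.82
Monthly shortage recovery: $847.32 / 12 = $70.61
Adjusted monthly = $826.82 + $70.61 = $897.43

$897.43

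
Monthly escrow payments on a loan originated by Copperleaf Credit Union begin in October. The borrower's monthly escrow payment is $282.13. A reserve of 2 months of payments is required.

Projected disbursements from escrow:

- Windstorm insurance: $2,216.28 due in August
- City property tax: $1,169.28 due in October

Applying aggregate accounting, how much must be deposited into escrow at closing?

Cushion = 2 × $282.13 = $564.26
Trial balance (start $0, +$282.13 each month, − disbursements):
  Oct: +$282.13 − $1,169.28 → -$887.15
  Nov: +$282.13 → -$605.02
  Dec: +$282.13 → -$322.89
  Jan: +$282.13 → -$40.76
  Feb: +$282.13 → $241.37
  Mar: +$282.13 → $523.50
  Apr: +$282.13 → $805.63
  May: +$282.13 → $1,087.76
  Jun: +$282.13 → $1,369.89
  Jul: +$282.13 → $1,652.02
  Aug: +$282.13 − $2,216.28 → -$282.13
  Sep: +$282.13 → $0.00
Lowest trial balance = -$887.15 (Oct)
Initial deposit = cushion − low point = $564.26 − (-$887.15) = $1,451.41

$1,451.41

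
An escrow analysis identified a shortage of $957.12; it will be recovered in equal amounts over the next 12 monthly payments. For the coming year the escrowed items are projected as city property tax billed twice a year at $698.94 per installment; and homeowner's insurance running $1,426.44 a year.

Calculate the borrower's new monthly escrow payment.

$315.12

City property tax = $698.94 × 2 = $1,397.88/yr
Homeowner's insurance = $1,426.44/yr
Total per year = $2,824.32
Monthly escrow = $2,824.32 / 12 = $235.36
Shortage per month = $957.12 / 12 = $79.76
Adjusted monthly = $235.36 + $79.76 = $315.12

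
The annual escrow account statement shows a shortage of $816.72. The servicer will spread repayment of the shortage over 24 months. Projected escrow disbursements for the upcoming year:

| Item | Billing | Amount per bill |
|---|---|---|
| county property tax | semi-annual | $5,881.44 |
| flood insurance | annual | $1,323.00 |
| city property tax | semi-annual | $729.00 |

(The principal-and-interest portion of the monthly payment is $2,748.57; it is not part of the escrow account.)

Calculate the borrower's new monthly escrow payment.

$1,246.02

County property tax = $5,881.44 × 2 = $11,762.88 annually
Flood insurance = $1,323.00 annually
City property tax = $729.00 × 2 = $1,458.00 annually
Combined annual = $11,762.88 + $1,323.00 + $1,458.00 = $14,543.88
Monthly = $14,543.88 ÷ 12 = $1,211.99
Monthly shortage recovery: $816.72 ÷ 24 = $34.03
Adjusted monthly = $1,211.99 + $34.03 = $1,246.02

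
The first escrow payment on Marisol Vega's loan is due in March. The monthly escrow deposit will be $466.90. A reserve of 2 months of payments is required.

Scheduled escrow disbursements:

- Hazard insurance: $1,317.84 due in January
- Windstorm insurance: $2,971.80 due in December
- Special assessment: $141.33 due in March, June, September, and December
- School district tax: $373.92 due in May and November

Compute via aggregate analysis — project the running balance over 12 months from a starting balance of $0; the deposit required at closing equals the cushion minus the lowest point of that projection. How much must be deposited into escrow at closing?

$1,400.70

Cushion = 2 × $466.90 = $933.80
Trial balance (start $0, +$466.90 each month, − disbursements):
  Mar: +$466.90 − $141.33 → $325.57
  Apr: +$466.90 → $792.47
  May: +$466.90 − $373.92 → $885.45
  Jun: +$466.90 − $141.33 → $1,211.02
  Jul: +$466.90 → $1,677.92
  Aug: +$466.90 → $2,144.82
  Sep: +$466.90 − $141.33 → $2,470.39
  Oct: +$466.90 → $2,937.29
  Nov: +$466.90 − $373.92 → $3,030.27
  Dec: +$466.90 − $3,113.13 → $384.04
  Jan: +$466.90 − $1,317.84 → -$466.90
  Feb: +$466.90 → $0.00
Lowest trial balance = -$466.90 (Jan)
Initial deposit = cushion − low point = $933.80 − (-$466.90) = $1,400.70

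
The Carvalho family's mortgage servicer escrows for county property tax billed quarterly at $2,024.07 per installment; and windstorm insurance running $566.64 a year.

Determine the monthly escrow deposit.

$721.91

County property tax = $2,024.07 × 4 = $8,096.28
Windstorm insurance = $566.64
Annual escrow total = $8,096.28 + $566.64 = $8,662.92
Monthly escrow = $8,662.92 ÷ 12 = $721.91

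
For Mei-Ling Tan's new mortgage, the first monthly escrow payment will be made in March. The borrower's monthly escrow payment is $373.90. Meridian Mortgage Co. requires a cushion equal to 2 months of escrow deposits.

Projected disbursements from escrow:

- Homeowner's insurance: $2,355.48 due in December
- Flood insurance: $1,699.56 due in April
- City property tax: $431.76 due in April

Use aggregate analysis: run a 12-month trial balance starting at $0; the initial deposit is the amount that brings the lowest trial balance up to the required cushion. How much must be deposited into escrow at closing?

$2,131.32

Cushion = 2 × $373.90 = $747.80
Trial balance (start $0, +$373.90 each month, − disbursements):
  Mar: +$373.90 → $373.90
  Apr: +$373.90 − $2,131.32 → -$1,383.52
  May: +$373.90 → -$1,009.62
  Jun: +$373.90 → -$635.72
  Jul: +$373.90 → -$261.82
  Aug: +$373.90 → $112.08
  Sep: +$373.90 → $485.98
  Oct: +$373.90 → $859.88
  Nov: +$373.90 → $1,233.78
  Dec: +$373.90 − $2,355.48 → -$747.80
  Jan: +$373.90 → -$373.90
  Feb: +$373.90 → $0.00
Lowest trial balance = -$1,383.52 (Apr)
Initial deposit = cushion − low point = $747.80 − (-$1,383.52) = $2,131.32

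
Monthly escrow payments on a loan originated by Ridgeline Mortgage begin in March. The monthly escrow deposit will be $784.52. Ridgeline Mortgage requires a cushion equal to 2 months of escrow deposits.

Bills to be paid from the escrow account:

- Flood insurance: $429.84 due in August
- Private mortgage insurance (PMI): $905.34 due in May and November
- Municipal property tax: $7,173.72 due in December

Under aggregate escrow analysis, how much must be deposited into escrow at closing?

Cushion = 2 × $784.52 = $1,569.04
Trial balance (start $0, +$784.52 each month, − disbursements):
  Mar: +$784.52 → $784.52
  Apr: +$784.52 → $1,569.04
  May: +$784.52 − $905.34 → $1,448.22
  Jun: +$784.52 → $2,232.74
  Jul: +$784.52 → $3,017.26
  Aug: +$784.52 − $429.84 → $3,371.94
  Sep: +$784.52 → $4,156.46
  Oct: +$784.52 → $4,940.98
  Nov: +$784.52 − $905.34 → $4,820.16
  Dec: +$784.52 − $7,173.72 → -$1,569.04
  Jan: +$784.52 → -$784.52
  Feb: +$784.52 → $0.00
Lowest trial balance = -$1,569.04 (Dec)
Initial deposit = cushion − low point = $1,569.04 − (-$1,569.04) = $3,138.08

$3,138.08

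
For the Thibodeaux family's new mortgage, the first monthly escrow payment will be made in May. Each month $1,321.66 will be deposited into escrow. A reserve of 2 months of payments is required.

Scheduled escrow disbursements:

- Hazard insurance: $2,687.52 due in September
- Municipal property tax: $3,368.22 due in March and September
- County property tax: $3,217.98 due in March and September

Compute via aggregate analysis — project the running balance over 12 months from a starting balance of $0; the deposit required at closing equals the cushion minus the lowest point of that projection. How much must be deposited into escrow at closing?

Cushion = 2 × $1,321.66 = $2,643.32
Trial balance (start $0, +$1,321.66 each month, − disbursements):
  May: +$1,321.66 → $1,321.66
  Jun: +$1,321.66 → $2,643.32
  Jul: +$1,321.66 → $3,964.98
  Aug: +$1,321.66 → $5,286.64
  Sep: +$1,321.66 − $9,273.72 → -$2,665.42
  Oct: +$1,321.66 → -$1,343.76
  Nov: +$1,321.66 → -$22.10
  Dec: +$1,321.66 → $1,299.56
  Jan: +$1,321.66 → $2,621.22
  Feb: +$1,321.66 → $3,942.88
  Mar: +$1,321.66 − $6,586.20 → -$1,321.66
  Apr: +$1,321.66 → $0.00
Lowest trial balance = -$2,665.42 (Sep)
Initial deposit = cushion − low point = $2,643.32 − (-$2,665.42) = $5,308.74

$5,308.74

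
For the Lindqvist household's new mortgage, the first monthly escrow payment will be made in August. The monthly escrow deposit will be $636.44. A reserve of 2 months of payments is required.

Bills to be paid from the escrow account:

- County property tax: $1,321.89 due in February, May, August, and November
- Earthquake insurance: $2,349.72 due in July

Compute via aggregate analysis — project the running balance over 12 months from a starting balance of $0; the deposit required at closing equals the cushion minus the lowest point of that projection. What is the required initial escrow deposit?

$1,958.33

Cushion = 2 × $636.44 = $1,272.88
Trial balance (start $0, +$636.44 each month, − disbursements):
  Aug: +$636.44 − $1,321.89 → -$685.45
  Sep: +$636.44 → -$49.01
  Oct: +$636.44 → $587.43
  Nov: +$636.44 − $1,321.89 → -$98.02
  Dec: +$636.44 → $538.42
  Jan: +$636.44 → $1,174.86
  Feb: +$636.44 − $1,321.89 → $489.41
  Mar: +$636.44 → $1,125.85
  Apr: +$636.44 → $1,762.29
  May: +$636.44 − $1,321.89 → $1,076.84
  Jun: +$636.44 → $1,713.28
  Jul: +$636.44 − $2,349.72 → $0.00
Lowest trial balance = -$685.45 (Aug)
Initial deposit = cushion − low point = $1,272.88 − (-$685.45) = $1,958.33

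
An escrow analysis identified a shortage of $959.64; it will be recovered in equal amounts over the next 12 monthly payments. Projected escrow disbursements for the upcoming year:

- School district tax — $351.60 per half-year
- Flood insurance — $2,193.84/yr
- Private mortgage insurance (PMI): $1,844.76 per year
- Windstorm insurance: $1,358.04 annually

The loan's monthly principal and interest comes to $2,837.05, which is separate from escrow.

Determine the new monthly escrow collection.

School district tax — $351.60 × 2 = $703.20
Flood insurance — $2,193.84
Private mortgage insurance (PMI) — $1,844.76
Windstorm insurance — $1,358.04
Total annual escrow = $703.20 + $2,193.84 + $1,844.76 + $1,358.04 = $6,099.84
Monthly escrow = $6,099.84 ÷ 12 = $508.32
Shortage spread = $959.64 ÷ 12 = $79.97/mo
Adjusted monthly = $508.32 + $79.97 = $588.29

$588.29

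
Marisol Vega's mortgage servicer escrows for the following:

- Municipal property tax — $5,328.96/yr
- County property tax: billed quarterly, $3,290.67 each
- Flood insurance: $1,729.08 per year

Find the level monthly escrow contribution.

Municipal property tax — $5,328.96 per year
County property tax — $3,290.67 × 4 = $13,162.68 per year
Flood insurance — $1,729.08 per year
Yearly total = $5,328.96 + $13,162.68 + $1,729.08 = $20,220.72
Monthly = $20,220.72 / 12 = $1,685.06

$1,685.06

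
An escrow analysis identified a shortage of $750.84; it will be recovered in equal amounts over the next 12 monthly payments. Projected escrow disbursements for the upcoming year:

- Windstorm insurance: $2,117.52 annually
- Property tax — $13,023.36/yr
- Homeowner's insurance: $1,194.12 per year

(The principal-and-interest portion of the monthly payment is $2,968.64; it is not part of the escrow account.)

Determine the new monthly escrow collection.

$1,423.82

Windstorm insurance = $2,117.52
Property tax = $13,023.36
Homeowner's insurance = $1,194.12
Total annual escrow = $2,117.52 + $13,023.36 + $1,194.12 = $16,335.00
Monthly escrow = $16,335.00 ÷ 12 = $1,361.25
Monthly shortage recovery: $750.84 / 12 = $62.57
Adjusted monthly = $1,361.25 + $62.57 = $1,423.82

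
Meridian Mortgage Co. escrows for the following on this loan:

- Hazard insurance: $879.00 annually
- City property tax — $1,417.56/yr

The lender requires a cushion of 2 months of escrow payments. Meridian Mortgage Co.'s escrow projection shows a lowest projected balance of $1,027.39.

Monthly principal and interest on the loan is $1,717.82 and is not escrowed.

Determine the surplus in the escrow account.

$644.63

Hazard insurance — $879.00/yr
City property tax — $1,417.56/yr
Total annual escrow = $2,296.56
Monthly escrow = $2,296.56 / 12 = $191.38
Cushion = 2 × $191.38 = $382.76
Excess over cushion: $1,027.39 − $382.76 = $644.63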